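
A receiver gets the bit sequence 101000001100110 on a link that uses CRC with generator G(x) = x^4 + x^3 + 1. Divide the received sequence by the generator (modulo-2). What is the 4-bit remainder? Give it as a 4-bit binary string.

1101

Modulo-2 division of 101000001100110 by 11001:
  pos 0: 10100 XOR 11001 = 01101
  pos 1: 11010 XOR 11001 = 00011
  pos 4: 11001 XOR 11001 = 00000
  pos 9: 10011 XOR 11001 = 01010
  pos 10: 10100 XOR 11001 = 01101
Remainder = 1101 (nonzero — an error is detected).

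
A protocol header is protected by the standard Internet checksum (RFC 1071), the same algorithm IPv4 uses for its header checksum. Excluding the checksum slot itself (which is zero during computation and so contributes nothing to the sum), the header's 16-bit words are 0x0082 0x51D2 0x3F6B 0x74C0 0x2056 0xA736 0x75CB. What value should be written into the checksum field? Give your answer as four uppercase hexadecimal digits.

One's-complement addition (fold any carry out of bit 15 back into bit 0):
  0x0082 + 0x51D2 = 0x05254
  0x5254 + 0x3F6B = 0x091BF
  0x91BF + 0x74C0 = 0x1067F → wrap carry → 0x0680
  0x0680 + 0x2056 = 0x026D6
  0x26D6 + 0xA736 = 0x0CE0C
  0xCE0C + 0x75CB = 0x143D7 → wrap carry → 0x43D8
One's-complement sum = 0x43D8.
Checksum = ~0x43D8 & 0xFFFF = 0xBC27.

BC27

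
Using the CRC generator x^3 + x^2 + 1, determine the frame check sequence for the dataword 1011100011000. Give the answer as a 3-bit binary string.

111

Append 3 zeros: 1011100011000000. Divide by 1101 (XOR where the leading bit is 1):
  pos 0: 1011 XOR 1101 = 0110
  pos 1: 1101 XOR 1101 = 0000
  pos 8: 1100 XOR 1101 = 0001
  pos 11: 1000 XOR 1101 = 0101
  pos 12: 1010 XOR 1101 = 0111
Remainder (last 3 bits) = 111. This is the CRC / FCS.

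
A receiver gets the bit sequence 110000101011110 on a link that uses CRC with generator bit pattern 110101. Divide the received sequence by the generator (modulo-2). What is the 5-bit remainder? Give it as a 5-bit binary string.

00000

Modulo-2 division of 110000101011110 by 110101:
  pos 0: 110000 XOR 110101 = 000101
  pos 3: 101101 XOR 110101 = 011000
  pos 4: 110000 XOR 110101 = 000101
  pos 7: 101111 XOR 110101 = 011010
  pos 8: 110101 XOR 110101 = 000000
Remainder = 00000 (zero — the frame passes the CRC check).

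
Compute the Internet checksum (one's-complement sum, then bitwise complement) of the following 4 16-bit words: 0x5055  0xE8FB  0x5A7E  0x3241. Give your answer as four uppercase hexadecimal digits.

One's-complement addition (fold any carry out of bit 15 back into bit 0):
  0x5055 + 0xE8FB = 0x13950 → wrap carry → 0x3951
  0x3951 + 0x5A7E = 0x093CF
  0x93CF + 0x3241 = 0x0C610
One's-complement sum = 0xC610.
Checksum = ~0xC610 & 0xFFFF = 0x39EF.

39EF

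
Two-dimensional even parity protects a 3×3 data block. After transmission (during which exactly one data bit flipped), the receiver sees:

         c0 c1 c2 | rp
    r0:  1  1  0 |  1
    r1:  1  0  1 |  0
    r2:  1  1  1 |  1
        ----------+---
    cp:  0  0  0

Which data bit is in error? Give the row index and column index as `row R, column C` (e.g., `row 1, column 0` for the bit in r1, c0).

Recompute each row's even parity and compare to rp:
  r0: data parity 0, sent rp 1 → mismatch
  r1: data parity 0, sent rp 0 → ok
  r2: data parity 1, sent rp 1 → ok
Recompute each column's even parity and compare to cp:
  c0: data parity 1, sent cp 0 → mismatch
  c1: data parity 0, sent cp 0 → ok
  c2: data parity 0, sent cp 0 → ok
Exactly one row (r0) and one column (c0) fail → the flipped bit is at their intersection.

row 0, column 0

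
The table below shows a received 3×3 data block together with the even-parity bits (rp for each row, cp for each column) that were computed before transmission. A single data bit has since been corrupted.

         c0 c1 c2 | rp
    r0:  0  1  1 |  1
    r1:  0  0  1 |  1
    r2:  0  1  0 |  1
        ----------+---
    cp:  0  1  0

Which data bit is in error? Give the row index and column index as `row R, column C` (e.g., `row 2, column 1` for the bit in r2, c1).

row 0, column 1

Recompute each row's even parity and compare to rp:
  r0: data parity 0, sent rp 1 → mismatch
  r1: data parity 1, sent rp 1 → ok
  r2: data parity 1, sent rp 1 → ok
Recompute each column's even parity and compare to cp:
  c0: data parity 0, sent cp 0 → ok
  c1: data parity 0, sent cp 1 → mismatch
  c2: data parity 0, sent cp 0 → ok
Exactly one row (r0) and one column (c1) fail → the flipped bit is at their intersection.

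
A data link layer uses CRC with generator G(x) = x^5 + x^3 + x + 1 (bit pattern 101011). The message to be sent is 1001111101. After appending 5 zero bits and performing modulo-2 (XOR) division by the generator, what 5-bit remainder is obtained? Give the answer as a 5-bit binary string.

Append 5 zeros: 100111110100000. Divide by 101011 (XOR where the leading bit is 1):
  pos 0: 100111 XOR 101011 = 001100
  pos 2: 110011 XOR 101011 = 011000
  pos 3: 110000 XOR 101011 = 011011
  pos 4: 110111 XOR 101011 = 011100
  pos 5: 111000 XOR 101011 = 010011
  pos 6: 100110 XOR 101011 = 001101
  pos 8: 110100 XOR 101011 = 011111
  pos 9: 111110 XOR 101011 = 010101
Remainder (last 5 bits) = 10101. This is the CRC / FCS.

10101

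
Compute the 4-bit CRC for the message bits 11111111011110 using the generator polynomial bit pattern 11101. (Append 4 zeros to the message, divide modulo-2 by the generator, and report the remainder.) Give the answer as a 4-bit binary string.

1001

Append 4 zeros: 111111110111100000. Divide by 11101 (XOR where the leading bit is 1):
  pos 0: 11111 XOR 11101 = 00010
  pos 3: 10111 XOR 11101 = 01010
  pos 4: 10100 XOR 11101 = 01001
  pos 5: 10011 XOR 11101 = 01110
  pos 6: 11101 XOR 11101 = 00000
  pos 11: 11000 XOR 11101 = 00101
  pos 13: 10100 XOR 11101 = 01001
Remainder (last 4 bits) = 1001. This is the CRC / FCS.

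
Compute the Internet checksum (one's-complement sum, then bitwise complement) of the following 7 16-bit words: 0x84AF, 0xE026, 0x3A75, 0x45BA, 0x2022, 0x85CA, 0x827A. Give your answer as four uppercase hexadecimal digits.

One's-complement addition (fold any carry out of bit 15 back into bit 0):
  0x84AF + 0xE026 = 0x164D5 → wrap carry → 0x64D6
  0x64D6 + 0x3A75 = 0x09F4B
  0x9F4B + 0x45BA = 0x0E505
  0xE505 + 0x2022 = 0x10527 → wrap carry → 0x0528
  0x0528 + 0x85CA = 0x08AF2
  0x8AF2 + 0x827A = 0x10D6C → wrap carry → 0x0D6D
One's-complement sum = 0x0D6D.
Checksum = ~0x0D6D & 0xFFFF = 0xF292.

F292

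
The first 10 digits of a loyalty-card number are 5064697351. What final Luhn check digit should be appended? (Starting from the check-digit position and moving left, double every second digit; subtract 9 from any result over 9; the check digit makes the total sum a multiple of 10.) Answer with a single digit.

6

Partial digits right→left: 1 5 3 7 9 6 4 6 0 5
Double every second digit counting from the check-digit position (so the 1st, 3rd, 5th, ... of the partial from the right).
  doubled (with −9 where >9): 2 6 9 8 0 → sum 25
  kept as-is: 5 7 6 6 5 → sum 29
Total = 25 + 29 = 54.
Check digit = (10 − (54 mod 10)) mod 10 = 6.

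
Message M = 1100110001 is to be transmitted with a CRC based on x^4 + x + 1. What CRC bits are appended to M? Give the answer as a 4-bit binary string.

Append 4 zeros: 11001100010000. Divide by 10011 (XOR where the leading bit is 1):
  pos 0: 11001 XOR 10011 = 01010
  pos 1: 10101 XOR 10011 = 00110
  pos 3: 11000 XOR 10011 = 01011
  pos 4: 10110 XOR 10011 = 00101
  pos 6: 10110 XOR 10011 = 00101
  pos 8: 10100 XOR 10011 = 00111
Remainder (last 4 bits) = 1110. This is the CRC / FCS.

1110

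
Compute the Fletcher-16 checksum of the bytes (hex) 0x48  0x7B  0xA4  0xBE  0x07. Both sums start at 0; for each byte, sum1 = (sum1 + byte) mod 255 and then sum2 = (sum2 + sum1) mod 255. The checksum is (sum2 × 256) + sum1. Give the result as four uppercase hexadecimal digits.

C92E

Running sums (mod 255):
  after byte 0 (0x48): sum1=72, sum2=72
  after byte 1 (0x7B): sum1=195, sum2=12
  after byte 2 (0xA4): sum1=104, sum2=116
  after byte 3 (0xBE): sum1=39, sum2=155
  after byte 4 (0x07): sum1=46, sum2=201
Checksum = sum2·256 + sum1 = 201·256 + 46 = 51502 = 0xC92E.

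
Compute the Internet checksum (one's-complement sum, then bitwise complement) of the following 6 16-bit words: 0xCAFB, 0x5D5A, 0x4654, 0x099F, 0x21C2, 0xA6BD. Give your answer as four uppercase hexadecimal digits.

One's-complement addition (fold any carry out of bit 15 back into bit 0):
  0xCAFB + 0x5D5A = 0x12855 → wrap carry → 0x2856
  0x2856 + 0x4654 = 0x06EAA
  0x6EAA + 0x099F = 0x07849
  0x7849 + 0x21C2 = 0x09A0B
  0x9A0B + 0xA6BD = 0x140C8 → wrap carry → 0x40C9
One's-complement sum = 0x40C9.
Checksum = ~0x40C9 & 0xFFFF = 0xBF36.

BF36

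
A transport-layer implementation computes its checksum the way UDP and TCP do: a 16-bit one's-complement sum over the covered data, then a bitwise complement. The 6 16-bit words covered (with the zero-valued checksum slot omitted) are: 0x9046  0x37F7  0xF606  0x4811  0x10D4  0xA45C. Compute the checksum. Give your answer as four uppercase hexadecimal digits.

One's-complement addition (fold any carry out of bit 15 back into bit 0):
  0x9046 + 0x37F7 = 0x0C83D
  0xC83D + 0xF606 = 0x1BE43 → wrap carry → 0xBE44
  0xBE44 + 0x4811 = 0x10655 → wrap carry → 0x0656
  0x0656 + 0x10D4 = 0x0172A
  0x172A + 0xA45C = 0x0BB86
One's-complement sum = 0xBB86.
Checksum = ~0xBB86 & 0xFFFF = 0x4479.

4479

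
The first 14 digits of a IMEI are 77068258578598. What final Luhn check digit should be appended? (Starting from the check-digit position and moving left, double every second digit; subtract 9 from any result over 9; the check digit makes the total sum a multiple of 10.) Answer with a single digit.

Partial digits right→left: 8 9 5 8 7 5 8 5 2 8 6 0 7 7
Double every second digit counting from the check-digit position (so the 1st, 3rd, 5th, ... of the partial from the right).
  doubled (with −9 where >9): 7 1 5 7 4 3 5 → sum 32
  kept as-is: 9 8 5 5 8 0 7 → sum 42
Total = 32 + 42 = 74.
Check digit = (10 − (74 mod 10)) mod 10 = 6.

6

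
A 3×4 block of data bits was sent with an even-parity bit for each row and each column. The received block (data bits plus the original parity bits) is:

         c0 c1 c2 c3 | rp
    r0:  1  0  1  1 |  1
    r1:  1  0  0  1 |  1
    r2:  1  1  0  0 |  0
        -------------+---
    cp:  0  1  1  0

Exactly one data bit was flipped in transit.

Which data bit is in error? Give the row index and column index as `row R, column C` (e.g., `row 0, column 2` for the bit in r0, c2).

row 1, column 0

Recompute each row's even parity and compare to rp:
  r0: data parity 1, sent rp 1 → ok
  r1: data parity 0, sent rp 1 → mismatch
  r2: data parity 0, sent rp 0 → ok
Recompute each column's even parity and compare to cp:
  c0: data parity 1, sent cp 0 → mismatch
  c1: data parity 1, sent cp 1 → ok
  c2: data parity 1, sent cp 1 → ok
  c3: data parity 0, sent cp 0 → ok
Exactly one row (r1) and one column (c0) fail → the flipped bit is at their intersection.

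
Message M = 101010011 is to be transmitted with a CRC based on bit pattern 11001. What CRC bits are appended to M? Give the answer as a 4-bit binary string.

Append 4 zeros: 1010100110000. Divide by 11001 (XOR where the leading bit is 1):
  pos 0: 10101 XOR 11001 = 01100
  pos 1: 11000 XOR 11001 = 00001
  pos 5: 10110 XOR 11001 = 01111
  pos 6: 11110 XOR 11001 = 00111
  pos 8: 11100 XOR 11001 = 00101
Remainder (last 4 bits) = 0101. This is the CRC / FCS.

0101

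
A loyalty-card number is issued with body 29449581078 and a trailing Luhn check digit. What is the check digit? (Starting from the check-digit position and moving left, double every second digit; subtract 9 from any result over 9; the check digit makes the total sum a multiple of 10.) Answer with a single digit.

9

Partial digits right→left: 8 7 0 1 8 5 9 4 4 9 2
Double every second digit counting from the check-digit position (so the 1st, 3rd, 5th, ... of the partial from the right).
  doubled (with −9 where >9): 7 0 7 9 8 4 → sum 35
  kept as-is: 7 1 5 4 9 → sum 26
Total = 35 + 26 = 61.
Check digit = (10 − (61 mod 10)) mod 10 = 9.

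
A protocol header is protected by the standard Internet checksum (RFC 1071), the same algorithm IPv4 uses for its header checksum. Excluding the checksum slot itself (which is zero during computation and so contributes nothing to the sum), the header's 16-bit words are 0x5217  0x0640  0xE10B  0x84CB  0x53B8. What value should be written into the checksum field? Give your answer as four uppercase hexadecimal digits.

EE18

One's-complement addition (fold any carry out of bit 15 back into bit 0):
  0x5217 + 0x0640 = 0x05857
  0x5857 + 0xE10B = 0x13962 → wrap carry → 0x3963
  0x3963 + 0x84CB = 0x0BE2E
  0xBE2E + 0x53B8 = 0x111E6 → wrap carry → 0x11E7
One's-complement sum = 0x11E7.
Checksum = ~0x11E7 & 0xFFFF = 0xEE18.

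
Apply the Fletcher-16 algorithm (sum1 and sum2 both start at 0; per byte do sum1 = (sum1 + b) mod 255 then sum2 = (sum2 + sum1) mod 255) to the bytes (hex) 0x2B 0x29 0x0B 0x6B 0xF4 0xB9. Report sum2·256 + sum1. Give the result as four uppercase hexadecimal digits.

Running sums (mod 255):
  after byte 0 (0x2B): sum1=43, sum2=43
  after byte 1 (0x29): sum1=84, sum2=127
  after byte 2 (0x0B): sum1=95, sum2=222
  after byte 3 (0x6B): sum1=202, sum2=169
  after byte 4 (0xF4): sum1=191, sum2=105
  after byte 5 (0xB9): sum1=121, sum2=226
Checksum = sum2·256 + sum1 = 226·256 + 121 = 57977 = 0xE279.

E279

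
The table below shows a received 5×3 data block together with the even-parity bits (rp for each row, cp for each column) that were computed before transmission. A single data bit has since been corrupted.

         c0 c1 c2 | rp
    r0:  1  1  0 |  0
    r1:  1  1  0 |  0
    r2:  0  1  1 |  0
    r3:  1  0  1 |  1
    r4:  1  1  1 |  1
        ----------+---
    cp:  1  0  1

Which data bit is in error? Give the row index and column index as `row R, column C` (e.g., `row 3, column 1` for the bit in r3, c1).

row 3, column 0

Recompute each row's even parity and compare to rp:
  r0: data parity 0, sent rp 0 → ok
  r1: data parity 0, sent rp 0 → ok
  r2: data parity 0, sent rp 0 → ok
  r3: data parity 0, sent rp 1 → mismatch
  r4: data parity 1, sent rp 1 → ok
Recompute each column's even parity and compare to cp:
  c0: data parity 0, sent cp 1 → mismatch
  c1: data parity 0, sent cp 0 → ok
  c2: data parity 1, sent cp 1 → ok
Exactly one row (r3) and one column (c0) fail → the flipped bit is at their intersection.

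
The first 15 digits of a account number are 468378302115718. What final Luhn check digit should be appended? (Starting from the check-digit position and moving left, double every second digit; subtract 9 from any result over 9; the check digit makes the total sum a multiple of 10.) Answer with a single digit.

2

Partial digits right→left: 8 1 7 5 1 1 2 0 3 8 7 3 8 6 4
Double every second digit counting from the check-digit position (so the 1st, 3rd, 5th, ... of the partial from the right).
  doubled (with −9 where >9): 7 5 2 4 6 5 7 8 → sum 44
  kept as-is: 1 5 1 0 8 3 6 → sum 24
Total = 44 + 24 = 68.
Check digit = (10 − (68 mod 10)) mod 10 = 2.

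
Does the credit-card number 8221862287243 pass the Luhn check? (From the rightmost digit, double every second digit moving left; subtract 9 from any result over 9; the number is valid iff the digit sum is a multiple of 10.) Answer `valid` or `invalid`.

invalid

From the right, keep odd positions and double even positions (subtract 9 from any doubled value over 9):
  doubled (positions 2,4,...): 8 5 4 3 2 4 → sum 26
  kept (positions 1,3,...): 3 2 8 2 8 2 8 → sum 33
Total = 59.
59 mod 10 = 9, so the number is invalid.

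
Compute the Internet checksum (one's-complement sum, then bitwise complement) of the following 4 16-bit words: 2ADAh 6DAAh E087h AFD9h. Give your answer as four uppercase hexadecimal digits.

D719

One's-complement addition (fold any carry out of bit 15 back into bit 0):
  0x2ADA + 0x6DAA = 0x09884
  0x9884 + 0xE087 = 0x1790B → wrap carry → 0x790C
  0x790C + 0xAFD9 = 0x128E5 → wrap carry → 0x28E6
One's-complement sum = 0x28E6.
Checksum = ~0x28E6 & 0xFFFF = 0xD719.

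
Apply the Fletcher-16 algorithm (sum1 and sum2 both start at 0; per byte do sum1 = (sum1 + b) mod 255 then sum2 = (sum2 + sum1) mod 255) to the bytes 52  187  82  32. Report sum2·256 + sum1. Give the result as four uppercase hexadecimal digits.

C862

Running sums (mod 255):
  after byte 0 (52): sum1=52, sum2=52
  after byte 1 (187): sum1=239, sum2=36
  after byte 2 (82): sum1=66, sum2=102
  after byte 3 (32): sum1=98, sum2=200
Checksum = sum2·256 + sum1 = 200·256 + 98 = 51298 = 0xC862.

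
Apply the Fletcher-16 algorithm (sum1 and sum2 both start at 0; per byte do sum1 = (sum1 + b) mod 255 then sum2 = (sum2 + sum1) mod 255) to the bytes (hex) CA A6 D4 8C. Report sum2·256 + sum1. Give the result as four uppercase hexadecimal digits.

55D2

Running sums (mod 255):
  after byte 0 (CA): sum1=202, sum2=202
  after byte 1 (A6): sum1=113, sum2=60
  after byte 2 (D4): sum1=70, sum2=130
  after byte 3 (8C): sum1=210, sum2=85
Checksum = sum2·256 + sum1 = 85·256 + 210 = 21970 = 0x55D2.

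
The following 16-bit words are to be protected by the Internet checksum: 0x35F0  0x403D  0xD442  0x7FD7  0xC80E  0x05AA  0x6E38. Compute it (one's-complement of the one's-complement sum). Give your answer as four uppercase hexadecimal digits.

F9C6

One's-complement addition (fold any carry out of bit 15 back into bit 0):
  0x35F0 + 0x403D = 0x0762D
  0x762D + 0xD442 = 0x14A6F → wrap carry → 0x4A70
  0x4A70 + 0x7FD7 = 0x0CA47
  0xCA47 + 0xC80E = 0x19255 → wrap carry → 0x9256
  0x9256 + 0x05AA = 0x09800
  0x9800 + 0x6E38 = 0x10638 → wrap carry → 0x0639
One's-complement sum = 0x0639.
Checksum = ~0x0639 & 0xFFFF = 0xF9C6.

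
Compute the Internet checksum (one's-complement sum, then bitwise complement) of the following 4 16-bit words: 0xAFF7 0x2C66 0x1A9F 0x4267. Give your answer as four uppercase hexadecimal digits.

C69B

One's-complement addition (fold any carry out of bit 15 back into bit 0):
  0xAFF7 + 0x2C66 = 0x0DC5D
  0xDC5D + 0x1A9F = 0x0F6FC
  0xF6FC + 0x4267 = 0x13963 → wrap carry → 0x3964
One's-complement sum = 0x3964.
Checksum = ~0x3964 & 0xFFFF = 0xC69B.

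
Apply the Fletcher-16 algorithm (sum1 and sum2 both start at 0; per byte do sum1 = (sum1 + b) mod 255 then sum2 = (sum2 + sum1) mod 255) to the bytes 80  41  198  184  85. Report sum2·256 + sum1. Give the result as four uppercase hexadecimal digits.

514E

Running sums (mod 255):
  after byte 0 (80): sum1=80, sum2=80
  after byte 1 (41): sum1=121, sum2=201
  after byte 2 (198): sum1=64, sum2=10
  after byte 3 (184): sum1=248, sum2=3
  after byte 4 (85): sum1=78, sum2=81
Checksum = sum2·256 + sum1 = 81·256 + 78 = 20814 = 0x514E.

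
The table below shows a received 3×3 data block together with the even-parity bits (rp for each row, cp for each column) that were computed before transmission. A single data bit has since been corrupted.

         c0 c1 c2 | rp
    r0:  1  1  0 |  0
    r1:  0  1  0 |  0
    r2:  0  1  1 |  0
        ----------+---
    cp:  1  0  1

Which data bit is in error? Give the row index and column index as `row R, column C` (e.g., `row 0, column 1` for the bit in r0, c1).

row 1, column 1

Recompute each row's even parity and compare to rp:
  r0: data parity 0, sent rp 0 → ok
  r1: data parity 1, sent rp 0 → mismatch
  r2: data parity 0, sent rp 0 → ok
Recompute each column's even parity and compare to cp:
  c0: data parity 1, sent cp 1 → ok
  c1: data parity 1, sent cp 0 → mismatch
  c2: data parity 1, sent cp 1 → ok
Exactly one row (r1) and one column (c1) fail → the flipped bit is at their intersection.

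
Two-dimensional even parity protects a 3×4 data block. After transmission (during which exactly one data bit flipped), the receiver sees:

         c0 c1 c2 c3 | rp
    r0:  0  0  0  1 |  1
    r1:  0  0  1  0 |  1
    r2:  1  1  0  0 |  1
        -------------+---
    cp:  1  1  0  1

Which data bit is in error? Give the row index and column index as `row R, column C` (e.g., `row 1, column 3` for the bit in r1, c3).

Recompute each row's even parity and compare to rp:
  r0: data parity 1, sent rp 1 → ok
  r1: data parity 1, sent rp 1 → ok
  r2: data parity 0, sent rp 1 → mismatch
Recompute each column's even parity and compare to cp:
  c0: data parity 1, sent cp 1 → ok
  c1: data parity 1, sent cp 1 → ok
  c2: data parity 1, sent cp 0 → mismatch
  c3: data parity 1, sent cp 1 → ok
Exactly one row (r2) and one column (c2) fail → the flipped bit is at their intersection.

row 2, column 2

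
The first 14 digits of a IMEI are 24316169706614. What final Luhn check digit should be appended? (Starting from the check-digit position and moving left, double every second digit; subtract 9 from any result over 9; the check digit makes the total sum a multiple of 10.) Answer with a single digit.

7

Partial digits right→left: 4 1 6 6 0 7 9 6 1 6 1 3 4 2
Double every second digit counting from the check-digit position (so the 1st, 3rd, 5th, ... of the partial from the right).
  doubled (with −9 where >9): 8 3 0 9 2 2 8 → sum 32
  kept as-is: 1 6 7 6 6 3 2 → sum 31
Total = 32 + 31 = 63.
Check digit = (10 − (63 mod 10)) mod 10 = 7.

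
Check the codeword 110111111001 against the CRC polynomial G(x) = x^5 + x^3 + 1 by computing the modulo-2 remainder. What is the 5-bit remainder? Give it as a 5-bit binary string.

Modulo-2 division of 110111111001 by 101001:
  pos 0: 110111 XOR 101001 = 011110
  pos 1: 111101 XOR 101001 = 010100
  pos 2: 101001 XOR 101001 = 000000
Remainder = 01001 (nonzero — an error is detected).

01001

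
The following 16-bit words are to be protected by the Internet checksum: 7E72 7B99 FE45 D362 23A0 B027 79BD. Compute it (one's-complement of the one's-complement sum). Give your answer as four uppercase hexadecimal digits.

E6C5

One's-complement addition (fold any carry out of bit 15 back into bit 0):
  0x7E72 + 0x7B99 = 0x0FA0B
  0xFA0B + 0xFE45 = 0x1F850 → wrap carry → 0xF851
  0xF851 + 0xD362 = 0x1CBB3 → wrap carry → 0xCBB4
  0xCBB4 + 0x23A0 = 0x0EF54
  0xEF54 + 0xB027 = 0x19F7B → wrap carry → 0x9F7C
  0x9F7C + 0x79BD = 0x11939 → wrap carry → 0x193A
One's-complement sum = 0x193A.
Checksum = ~0x193A & 0xFFFF = 0xE6C5.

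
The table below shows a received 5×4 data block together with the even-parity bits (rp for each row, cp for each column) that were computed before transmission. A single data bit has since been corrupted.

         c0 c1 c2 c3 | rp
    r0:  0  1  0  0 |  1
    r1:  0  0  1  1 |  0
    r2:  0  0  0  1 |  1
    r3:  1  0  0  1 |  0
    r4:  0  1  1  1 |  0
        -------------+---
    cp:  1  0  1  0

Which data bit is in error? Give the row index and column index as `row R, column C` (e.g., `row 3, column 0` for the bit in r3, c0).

row 4, column 2

Recompute each row's even parity and compare to rp:
  r0: data parity 1, sent rp 1 → ok
  r1: data parity 0, sent rp 0 → ok
  r2: data parity 1, sent rp 1 → ok
  r3: data parity 0, sent rp 0 → ok
  r4: data parity 1, sent rp 0 → mismatch
Recompute each column's even parity and compare to cp:
  c0: data parity 1, sent cp 1 → ok
  c1: data parity 0, sent cp 0 → ok
  c2: data parity 0, sent cp 1 → mismatch
  c3: data parity 0, sent cp 0 → ok
Exactly one row (r4) and one column (c2) fail → the flipped bit is at their intersection.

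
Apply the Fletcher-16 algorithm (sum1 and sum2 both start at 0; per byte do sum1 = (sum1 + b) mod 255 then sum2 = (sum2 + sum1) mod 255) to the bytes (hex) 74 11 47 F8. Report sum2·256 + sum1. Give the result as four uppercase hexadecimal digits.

8CC5

Running sums (mod 255):
  after byte 0 (74): sum1=116, sum2=116
  after byte 1 (11): sum1=133, sum2=249
  after byte 2 (47): sum1=204, sum2=198
  after byte 3 (F8): sum1=197, sum2=140
Checksum = sum2·256 + sum1 = 140·256 + 197 = 36037 = 0x8CC5.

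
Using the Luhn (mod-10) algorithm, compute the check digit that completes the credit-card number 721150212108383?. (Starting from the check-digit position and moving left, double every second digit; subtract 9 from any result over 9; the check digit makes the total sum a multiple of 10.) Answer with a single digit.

Partial digits right→left: 3 8 3 8 0 1 2 1 2 0 5 1 1 2 7
Double every second digit counting from the check-digit position (so the 1st, 3rd, 5th, ... of the partial from the right).
  doubled (with −9 where >9): 6 6 0 4 4 1 2 5 → sum 28
  kept as-is: 8 8 1 1 0 1 2 → sum 21
Total = 28 + 21 = 49.
Check digit = (10 − (49 mod 10)) mod 10 = 1.

1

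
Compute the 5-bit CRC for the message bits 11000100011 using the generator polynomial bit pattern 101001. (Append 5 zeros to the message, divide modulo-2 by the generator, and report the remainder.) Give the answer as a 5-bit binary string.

Append 5 zeros: 1100010001100000. Divide by 101001 (XOR where the leading bit is 1):
  pos 0: 110001 XOR 101001 = 011000
  pos 1: 110000 XOR 101001 = 011001
  pos 2: 110010 XOR 101001 = 011011
  pos 3: 110110 XOR 101001 = 011111
  pos 4: 111111 XOR 101001 = 010110
  pos 5: 101101 XOR 101001 = 000100
  pos 8: 100000 XOR 101001 = 001001
  pos 10: 100100 XOR 101001 = 001101
Remainder (last 5 bits) = 01101. This is the CRC / FCS.

01101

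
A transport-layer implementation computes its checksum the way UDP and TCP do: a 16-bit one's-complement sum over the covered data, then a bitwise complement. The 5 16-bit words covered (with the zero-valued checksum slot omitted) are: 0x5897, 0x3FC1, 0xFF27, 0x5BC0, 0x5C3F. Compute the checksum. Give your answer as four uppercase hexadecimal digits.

B07F

One's-complement addition (fold any carry out of bit 15 back into bit 0):
  0x5897 + 0x3FC1 = 0x09858
  0x9858 + 0xFF27 = 0x1977F → wrap carry → 0x9780
  0x9780 + 0x5BC0 = 0x0F340
  0xF340 + 0x5C3F = 0x14F7F → wrap carry → 0x4F80
One's-complement sum = 0x4F80.
Checksum = ~0x4F80 & 0xFFFF = 0xB07F.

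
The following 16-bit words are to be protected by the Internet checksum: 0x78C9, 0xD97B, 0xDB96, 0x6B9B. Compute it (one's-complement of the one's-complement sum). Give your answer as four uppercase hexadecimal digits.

One's-complement addition (fold any carry out of bit 15 back into bit 0):
  0x78C9 + 0xD97B = 0x15244 → wrap carry → 0x5245
  0x5245 + 0xDB96 = 0x12DDB → wrap carry → 0x2DDC
  0x2DDC + 0x6B9B = 0x09977
One's-complement sum = 0x9977.
Checksum = ~0x9977 & 0xFFFF = 0x6688.

6688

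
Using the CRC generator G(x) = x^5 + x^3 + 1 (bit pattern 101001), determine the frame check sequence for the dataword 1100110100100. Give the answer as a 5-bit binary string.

Append 5 zeros: 110011010010000000. Divide by 101001 (XOR where the leading bit is 1):
  pos 0: 110011 XOR 101001 = 011010
  pos 1: 110100 XOR 101001 = 011101
  pos 2: 111011 XOR 101001 = 010010
  pos 3: 100100 XOR 101001 = 001101
  pos 5: 110101 XOR 101001 = 011100
  pos 6: 111000 XOR 101001 = 010001
  pos 7: 100010 XOR 101001 = 001011
  pos 9: 101100 XOR 101001 = 000101
  pos 12: 101000 XOR 101001 = 000001
Remainder (last 5 bits) = 00001. This is the CRC / FCS.

00001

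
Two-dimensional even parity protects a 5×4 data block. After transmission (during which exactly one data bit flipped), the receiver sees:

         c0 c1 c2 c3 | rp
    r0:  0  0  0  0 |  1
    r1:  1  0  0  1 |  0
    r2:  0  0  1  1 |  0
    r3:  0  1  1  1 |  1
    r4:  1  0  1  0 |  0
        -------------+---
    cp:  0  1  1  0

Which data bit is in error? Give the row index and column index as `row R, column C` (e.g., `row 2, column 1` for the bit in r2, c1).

Recompute each row's even parity and compare to rp:
  r0: data parity 0, sent rp 1 → mismatch
  r1: data parity 0, sent rp 0 → ok
  r2: data parity 0, sent rp 0 → ok
  r3: data parity 1, sent rp 1 → ok
  r4: data parity 0, sent rp 0 → ok
Recompute each column's even parity and compare to cp:
  c0: data parity 0, sent cp 0 → ok
  c1: data parity 1, sent cp 1 → ok
  c2: data parity 1, sent cp 1 → ok
  c3: data parity 1, sent cp 0 → mismatch
Exactly one row (r0) and one column (c3) fail → the flipped bit is at their intersection.

row 0, column 3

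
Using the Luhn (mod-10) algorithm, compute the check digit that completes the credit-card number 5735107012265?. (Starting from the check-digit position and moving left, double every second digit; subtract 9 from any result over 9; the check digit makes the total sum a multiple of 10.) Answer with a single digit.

Partial digits right→left: 5 6 2 2 1 0 7 0 1 5 3 7 5
Double every second digit counting from the check-digit position (so the 1st, 3rd, 5th, ... of the partial from the right).
  doubled (with −9 where >9): 1 4 2 5 2 6 1 → sum 21
  kept as-is: 6 2 0 0 5 7 → sum 20
Total = 21 + 20 = 41.
Check digit = (10 − (41 mod 10)) mod 10 = 9.

9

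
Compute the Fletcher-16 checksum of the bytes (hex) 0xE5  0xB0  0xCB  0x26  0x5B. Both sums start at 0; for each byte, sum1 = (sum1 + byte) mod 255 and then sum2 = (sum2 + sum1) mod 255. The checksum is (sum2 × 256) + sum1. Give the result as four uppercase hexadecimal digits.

Running sums (mod 255):
  after byte 0 (0xE5): sum1=229, sum2=229
  after byte 1 (0xB0): sum1=150, sum2=124
  after byte 2 (0xCB): sum1=98, sum2=222
  after byte 3 (0x26): sum1=136, sum2=103
  after byte 4 (0x5B): sum1=227, sum2=75
Checksum = sum2·256 + sum1 = 75·256 + 227 = 19427 = 0x4BE3.

4BE3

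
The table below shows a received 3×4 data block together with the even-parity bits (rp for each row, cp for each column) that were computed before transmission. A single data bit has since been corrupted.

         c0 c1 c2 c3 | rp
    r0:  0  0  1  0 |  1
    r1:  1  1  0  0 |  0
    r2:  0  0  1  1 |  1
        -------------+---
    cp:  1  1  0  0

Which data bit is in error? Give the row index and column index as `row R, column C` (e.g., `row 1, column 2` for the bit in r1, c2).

row 2, column 3

Recompute each row's even parity and compare to rp:
  r0: data parity 1, sent rp 1 → ok
  r1: data parity 0, sent rp 0 → ok
  r2: data parity 0, sent rp 1 → mismatch
Recompute each column's even parity and compare to cp:
  c0: data parity 1, sent cp 1 → ok
  c1: data parity 1, sent cp 1 → ok
  c2: data parity 0, sent cp 0 → ok
  c3: data parity 1, sent cp 0 → mismatch
Exactly one row (r2) and one column (c3) fail → the flipped bit is at their intersection.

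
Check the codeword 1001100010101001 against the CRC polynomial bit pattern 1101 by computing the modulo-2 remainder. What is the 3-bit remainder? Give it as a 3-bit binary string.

Modulo-2 division of 1001100010101001 by 1101:
  pos 0: 1001 XOR 1101 = 0100
  pos 1: 1001 XOR 1101 = 0100
  pos 2: 1000 XOR 1101 = 0101
  pos 3: 1010 XOR 1101 = 0111
  pos 4: 1110 XOR 1101 = 0011
  pos 6: 1110 XOR 1101 = 0011
  pos 8: 1110 XOR 1101 = 0011
  pos 10: 1110 XOR 1101 = 0011
  pos 12: 1101 XOR 1101 = 0000
Remainder = 000 (zero — the frame passes the CRC check).

000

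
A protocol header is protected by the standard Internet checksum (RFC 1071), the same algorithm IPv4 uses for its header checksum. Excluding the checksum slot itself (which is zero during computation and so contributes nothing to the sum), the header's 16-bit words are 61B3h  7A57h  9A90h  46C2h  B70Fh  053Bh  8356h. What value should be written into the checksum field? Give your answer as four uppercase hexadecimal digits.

0301

One's-complement addition (fold any carry out of bit 15 back into bit 0):
  0x61B3 + 0x7A57 = 0x0DC0A
  0xDC0A + 0x9A90 = 0x1769A → wrap carry → 0x769B
  0x769B + 0x46C2 = 0x0BD5D
  0xBD5D + 0xB70F = 0x1746C → wrap carry → 0x746D
  0x746D + 0x053B = 0x079A8
  0x79A8 + 0x8356 = 0x0FCFE
One's-complement sum = 0xFCFE.
Checksum = ~0xFCFE & 0xFFFF = 0x0301.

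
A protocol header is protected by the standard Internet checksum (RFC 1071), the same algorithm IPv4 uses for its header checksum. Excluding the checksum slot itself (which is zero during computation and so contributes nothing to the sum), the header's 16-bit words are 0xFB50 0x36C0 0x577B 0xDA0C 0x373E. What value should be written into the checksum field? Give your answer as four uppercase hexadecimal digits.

One's-complement addition (fold any carry out of bit 15 back into bit 0):
  0xFB50 + 0x36C0 = 0x13210 → wrap carry → 0x3211
  0x3211 + 0x577B = 0x0898C
  0x898C + 0xDA0C = 0x16398 → wrap carry → 0x6399
  0x6399 + 0x373E = 0x09AD7
One's-complement sum = 0x9AD7.
Checksum = ~0x9AD7 & 0xFFFF = 0x6528.

6528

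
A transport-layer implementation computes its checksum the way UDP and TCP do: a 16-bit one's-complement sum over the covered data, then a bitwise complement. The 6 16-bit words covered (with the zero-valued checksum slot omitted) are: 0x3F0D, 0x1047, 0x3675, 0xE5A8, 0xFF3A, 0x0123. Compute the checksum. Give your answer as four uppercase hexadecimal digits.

942F

One's-complement addition (fold any carry out of bit 15 back into bit 0):
  0x3F0D + 0x1047 = 0x04F54
  0x4F54 + 0x3675 = 0x085C9
  0x85C9 + 0xE5A8 = 0x16B71 → wrap carry → 0x6B72
  0x6B72 + 0xFF3A = 0x16AAC → wrap carry → 0x6AAD
  0x6AAD + 0x0123 = 0x06BD0
One's-complement sum = 0x6BD0.
Checksum = ~0x6BD0 & 0xFFFF = 0x942F.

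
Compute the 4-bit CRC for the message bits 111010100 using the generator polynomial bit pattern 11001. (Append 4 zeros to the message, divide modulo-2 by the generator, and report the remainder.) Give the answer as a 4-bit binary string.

Append 4 zeros: 1110101000000. Divide by 11001 (XOR where the leading bit is 1):
  pos 0: 11101 XOR 11001 = 00100
  pos 2: 10001 XOR 11001 = 01000
  pos 3: 10000 XOR 11001 = 01001
  pos 4: 10010 XOR 11001 = 01011
  pos 5: 10110 XOR 11001 = 01111
  pos 6: 11110 XOR 11001 = 00111
  pos 8: 11100 XOR 11001 = 00101
Remainder (last 4 bits) = 0101. This is the CRC / FCS.

0101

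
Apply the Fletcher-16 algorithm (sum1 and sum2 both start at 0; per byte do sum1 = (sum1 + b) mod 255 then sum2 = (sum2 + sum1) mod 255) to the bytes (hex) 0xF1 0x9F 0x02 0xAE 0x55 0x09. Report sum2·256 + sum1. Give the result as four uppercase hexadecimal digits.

91A0

Running sums (mod 255):
  after byte 0 (0xF1): sum1=241, sum2=241
  after byte 1 (0x9F): sum1=145, sum2=131
  after byte 2 (0x02): sum1=147, sum2=23
  after byte 3 (0xAE): sum1=66, sum2=89
  after byte 4 (0x55): sum1=151, sum2=240
  after byte 5 (0x09): sum1=160, sum2=145
Checksum = sum2·256 + sum1 = 145·256 + 160 = 37280 = 0x91A0.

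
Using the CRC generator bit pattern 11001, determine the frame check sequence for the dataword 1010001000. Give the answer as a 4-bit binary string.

Append 4 zeros: 10100010000000. Divide by 11001 (XOR where the leading bit is 1):
  pos 0: 10100 XOR 11001 = 01101
  pos 1: 11010 XOR 11001 = 00011
  pos 4: 11100 XOR 11001 = 00101
  pos 6: 10100 XOR 11001 = 01101
  pos 7: 11010 XOR 11001 = 00011
Remainder (last 4 bits) = 1100. This is the CRC / FCS.

1100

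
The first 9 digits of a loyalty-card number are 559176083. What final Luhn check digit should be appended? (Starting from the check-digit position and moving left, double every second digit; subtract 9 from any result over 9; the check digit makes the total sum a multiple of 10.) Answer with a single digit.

9

Partial digits right→left: 3 8 0 6 7 1 9 5 5
Double every second digit counting from the check-digit position (so the 1st, 3rd, 5th, ... of the partial from the right).
  doubled (with −9 where >9): 6 0 5 9 1 → sum 21
  kept as-is: 8 6 1 5 → sum 20
Total = 21 + 20 = 41.
Check digit = (10 − (41 mod 10)) mod 10 = 9.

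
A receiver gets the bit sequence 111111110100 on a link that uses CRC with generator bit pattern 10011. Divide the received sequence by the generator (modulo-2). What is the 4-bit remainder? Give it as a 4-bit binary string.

Modulo-2 division of 111111110100 by 10011:
  pos 0: 11111 XOR 10011 = 01100
  pos 1: 11001 XOR 10011 = 01010
  pos 2: 10101 XOR 10011 = 00110
  pos 4: 11010 XOR 10011 = 01001
  pos 5: 10011 XOR 10011 = 00000
Remainder = 0000 (zero — the frame passes the CRC check).

0000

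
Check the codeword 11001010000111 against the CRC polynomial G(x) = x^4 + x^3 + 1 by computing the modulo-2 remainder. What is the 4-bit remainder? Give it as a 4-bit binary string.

Modulo-2 division of 11001010000111 by 11001:
  pos 0: 11001 XOR 11001 = 00000
  pos 6: 10000 XOR 11001 = 01001
  pos 7: 10011 XOR 11001 = 01010
  pos 8: 10101 XOR 11001 = 01100
  pos 9: 11001 XOR 11001 = 00000
Remainder = 0000 (zero — the frame passes the CRC check).

0000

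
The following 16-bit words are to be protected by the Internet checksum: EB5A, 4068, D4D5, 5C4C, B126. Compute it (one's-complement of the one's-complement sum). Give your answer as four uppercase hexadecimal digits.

One's-complement addition (fold any carry out of bit 15 back into bit 0):
  0xEB5A + 0x4068 = 0x12BC2 → wrap carry → 0x2BC3
  0x2BC3 + 0xD4D5 = 0x10098 → wrap carry → 0x0099
  0x0099 + 0x5C4C = 0x05CE5
  0x5CE5 + 0xB126 = 0x10E0B → wrap carry → 0x0E0C
One's-complement sum = 0x0E0C.
Checksum = ~0x0E0C & 0xFFFF = 0xF1F3.

F1F3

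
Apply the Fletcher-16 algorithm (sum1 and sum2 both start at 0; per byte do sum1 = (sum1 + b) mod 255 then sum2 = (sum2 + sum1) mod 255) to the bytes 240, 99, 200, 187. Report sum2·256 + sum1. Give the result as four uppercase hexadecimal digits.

Running sums (mod 255):
  after byte 0 (240): sum1=240, sum2=240
  after byte 1 (99): sum1=84, sum2=69
  after byte 2 (200): sum1=29, sum2=98
  after byte 3 (187): sum1=216, sum2=59
Checksum = sum2·256 + sum1 = 59·256 + 216 = 15320 = 0x3BD8.

3BD8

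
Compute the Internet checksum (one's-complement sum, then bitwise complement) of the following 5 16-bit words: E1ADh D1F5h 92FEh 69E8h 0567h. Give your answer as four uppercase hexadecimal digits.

One's-complement addition (fold any carry out of bit 15 back into bit 0):
  0xE1AD + 0xD1F5 = 0x1B3A2 → wrap carry → 0xB3A3
  0xB3A3 + 0x92FE = 0x146A1 → wrap carry → 0x46A2
  0x46A2 + 0x69E8 = 0x0B08A
  0xB08A + 0x0567 = 0x0B5F1
One's-complement sum = 0xB5F1.
Checksum = ~0xB5F1 & 0xFFFF = 0x4A0E.

4A0E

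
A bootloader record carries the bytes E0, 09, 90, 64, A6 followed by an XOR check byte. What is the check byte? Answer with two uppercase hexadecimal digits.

XOR the bytes together:
  start with 0xE0
  0xE0 ⊕ 0x09 = 0xE9
  0xE9 ⊕ 0x90 = 0x79
  0x79 ⊕ 0x64 = 0x1D
  0x1D ⊕ 0xA6 = 0xBB

BB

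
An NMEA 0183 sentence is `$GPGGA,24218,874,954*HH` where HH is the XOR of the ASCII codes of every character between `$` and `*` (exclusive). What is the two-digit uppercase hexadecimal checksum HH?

XOR the ASCII codes of the payload characters:
  'G' = 0x47 → acc = 0x47
  'P' = 0x50 → acc = 0x17
  'G' = 0x47 → acc = 0x50
  'G' = 0x47 → acc = 0x17
  'A' = 0x41 → acc = 0x56
  ',' = 0x2C → acc = 0x7A
  '2' = 0x32 → acc = 0x48
  '4' = 0x34 → acc = 0x7C
  '2' = 0x32 → acc = 0x4E
  '1' = 0x31 → acc = 0x7F
  '8' = 0x38 → acc = 0x47
  ',' = 0x2C → acc = 0x6B
  '8' = 0x38 → acc = 0x53
  '7' = 0x37 → acc = 0x64
  '4' = 0x34 → acc = 0x50
  ',' = 0x2C → acc = 0x7C
  '9' = 0x39 → acc = 0x45
  '5' = 0x35 → acc = 0x70
  '4' = 0x34 → acc = 0x44
Checksum = 0x44.

44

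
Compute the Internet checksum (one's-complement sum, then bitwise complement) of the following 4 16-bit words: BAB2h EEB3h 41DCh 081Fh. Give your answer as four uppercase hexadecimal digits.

One's-complement addition (fold any carry out of bit 15 back into bit 0):
  0xBAB2 + 0xEEB3 = 0x1A965 → wrap carry → 0xA966
  0xA966 + 0x41DC = 0x0EB42
  0xEB42 + 0x081F = 0x0F361
One's-complement sum = 0xF361.
Checksum = ~0xF361 & 0xFFFF = 0x0C9E.

0C9E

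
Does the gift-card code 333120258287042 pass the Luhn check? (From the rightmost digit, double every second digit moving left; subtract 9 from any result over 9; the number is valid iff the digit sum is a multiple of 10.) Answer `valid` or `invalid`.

invalid

From the right, keep odd positions and double even positions (subtract 9 from any doubled value over 9):
  doubled (positions 2,4,...): 8 5 4 1 0 2 6 → sum 26
  kept (positions 1,3,...): 2 0 8 8 2 2 3 3 → sum 28
Total = 54.
54 mod 10 = 4, so the number is invalid.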